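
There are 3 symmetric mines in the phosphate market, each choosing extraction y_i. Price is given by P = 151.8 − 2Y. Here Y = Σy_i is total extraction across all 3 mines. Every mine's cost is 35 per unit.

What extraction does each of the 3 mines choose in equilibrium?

14.6

A representative mine's profit is π_i = y_i(151.8 − 2Y) − 35y_i, with Y = y_i + Σ_{j≠i} y_j.
First-order condition: 116.8 − 4y_i − 2Σ_{j≠i} y_j = 0.
With identical mines, set every y_j = y: then 116.8 − 4y − 4y = 0, i.e. y = 116.8/8 = 14.6.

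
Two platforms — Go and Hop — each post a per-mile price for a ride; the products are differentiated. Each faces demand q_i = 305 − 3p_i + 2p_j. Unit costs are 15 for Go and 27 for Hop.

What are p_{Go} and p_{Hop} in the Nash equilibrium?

Go's profit: π = (p_{Go} − 15)(305 − 3p_{Go} + 2p_{Hop}).
∂π/∂p_{Go} = 350 − 6p_{Go} + 2p_{Hop} = 0 ⇒ p_{Go} = 175/3 + (1/3)p_{Hop}.
Similarly p_{Hop} = 193/3 + (1/3)p_{Go}.
Solving the two reaction functions simultaneously: (1 − (1/3)(1/3))p_{Go} = 175/3 + (1/3)·(193/3), so (8/9)p_{Go} = 718/9 and p_{Go} = 89.75.
Then p_{Hop} = 193/3 + (1/3)·89.75 = 94.25.

89.75, 94.25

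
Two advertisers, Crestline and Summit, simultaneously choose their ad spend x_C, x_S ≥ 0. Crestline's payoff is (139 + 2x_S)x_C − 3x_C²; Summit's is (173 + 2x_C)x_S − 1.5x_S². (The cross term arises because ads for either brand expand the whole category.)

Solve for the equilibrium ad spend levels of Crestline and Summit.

Expanding Crestline's payoff: 139x_C + 2x_Sx_C − 3x_C².
∂π/∂x_C = 139 + 2x_S − 6x_C = 0, so x_C = 139/6 + (1/3)x_S.
Likewise for Summit: x_S = 173/3 + (2/3)x_C.
Solving the two reaction functions simultaneously: (1 − (1/3)(2/3))x_C = 139/6 + (1/3)·(173/3), so (7/9)x_C = 763/18 and x_C = 54.5.
Then x_S = 173/3 + (2/3)·54.5 = 94.

54.5, 94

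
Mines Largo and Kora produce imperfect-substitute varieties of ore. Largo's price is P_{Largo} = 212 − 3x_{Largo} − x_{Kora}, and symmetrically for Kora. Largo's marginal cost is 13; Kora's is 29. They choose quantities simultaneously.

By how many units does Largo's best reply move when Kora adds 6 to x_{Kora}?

Mine Largo's profit: π = x_{Largo}(212 − 3x_{Largo} − x_{Kora}) − 13x_{Largo}.
∂π/∂x_{Largo} = 199 − 6x_{Largo} − x_{Kora} = 0 ⇒ x_{Largo} = 199/6 − (1/6)x_{Kora}.
The reaction-function slope is −1/6, so a 6-unit rise in x_{Kora} moves x_{Largo} by −1/6 × 6 = −1. Largo's best response falls — the actions are strategic substitutes.

-1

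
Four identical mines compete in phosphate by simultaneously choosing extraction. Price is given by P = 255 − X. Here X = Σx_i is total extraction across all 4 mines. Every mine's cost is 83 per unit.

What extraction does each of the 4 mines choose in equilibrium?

A representative mine's profit is π_i = x_i(255 − X) − 83x_i, with X = x_i + Σ_{j≠i} x_j.
First-order condition: 172 − 2x_i − Σ_{j≠i} x_j = 0.
With identical mines, set every x_j = x: then 172 − 2x − 3x = 0, i.e. x = 172/5 = 34.4.

34.4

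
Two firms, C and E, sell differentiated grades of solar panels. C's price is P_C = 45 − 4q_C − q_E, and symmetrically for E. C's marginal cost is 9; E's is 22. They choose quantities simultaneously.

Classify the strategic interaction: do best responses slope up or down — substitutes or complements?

strategic substitutes

Firm C's profit: π = q_C(45 − 4q_C − q_E) − 9q_C.
∂π/∂q_C = 36 − 8q_C − q_E = 0 ⇒ q_C = 4.5 − 0.125q_E.
The best-response slope dq_C/dq_E = −0.125 < 0: the reaction function is downward-sloping, so the choices are strategic substitutes.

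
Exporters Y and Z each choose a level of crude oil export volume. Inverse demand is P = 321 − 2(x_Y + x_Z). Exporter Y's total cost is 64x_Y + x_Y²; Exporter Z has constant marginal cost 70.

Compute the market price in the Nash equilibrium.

Exporter Y's profit: π = x_Y(321 − 2(x_Y + x_Z)) − 64x_Y − x_Y².
∂π/∂x_Y = 257 − 6x_Y − 2x_Z = 0, so x_Y = 257/6 − (1/3)x_Z.
For Z: ∂π/∂x_Z = 251 − 4x_Z − 2x_Y = 0 ⇒ x_Z = 62.75 − 0.5x_Y.
Substituting the second reaction function into the first: x_Y = 257/6 − (1/3)(62.75 − 0.5x_Y), which gives (5/6)x_Y = 263/12 ⇒ x_Y = 26.3.
Then x_Z = 62.75 − 0.5·26.3 = 49.6.
Equilibrium price: P = 321 − 2·75.9 = 169.2.

169.2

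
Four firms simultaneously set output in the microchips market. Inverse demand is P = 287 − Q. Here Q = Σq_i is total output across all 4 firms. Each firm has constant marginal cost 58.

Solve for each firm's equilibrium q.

A representative firm's profit is π_i = q_i(287 − Q) − 58q_i, with Q = q_i + Σ_{j≠i} q_j.
First-order condition: 229 − 2q_i − Σ_{j≠i} q_j = 0.
Imposing symmetry (q_j = q for all j) turns Σ_{j≠i} q_j into 3q, so 229 = 5q and q = 45.8.

45.8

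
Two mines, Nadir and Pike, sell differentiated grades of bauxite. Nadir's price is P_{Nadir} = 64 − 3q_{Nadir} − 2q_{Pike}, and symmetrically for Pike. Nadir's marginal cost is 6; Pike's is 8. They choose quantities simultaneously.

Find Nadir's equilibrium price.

28.125

Mine Nadir's profit: π = q_{Nadir}(64 − 3q_{Nadir} − 2q_{Pike}) − 6q_{Nadir}.
∂π/∂q_{Nadir} = 58 − 6q_{Nadir} − 2q_{Pike} = 0 ⇒ q_{Nadir} = 29/3 − (1/3)q_{Pike}.
Similarly q_{Pike} = 28/3 − (1/3)q_{Nadir}.
Substituting the second reaction function into the first: q_{Nadir} = 29/3 − (1/3)(28/3 − (1/3)q_{Nadir}), which gives (8/9)q_{Nadir} = 59/9 ⇒ q_{Nadir} = 7.375.
Then q_{Pike} = 28/3 − (1/3)·7.375 = 6.875.
P_{Nadir} = 64 − 3·7.375 − 2·6.875 = 28.125.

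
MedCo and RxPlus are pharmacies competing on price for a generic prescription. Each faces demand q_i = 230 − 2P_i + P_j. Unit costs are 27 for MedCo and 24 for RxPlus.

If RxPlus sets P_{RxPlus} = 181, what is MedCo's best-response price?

116.25

MedCo's profit: π = (P_{MedCo} − 27)(230 − 2P_{MedCo} + P_{RxPlus}).
∂π/∂P_{MedCo} = 284 − 4P_{MedCo} + P_{RxPlus} = 0 ⇒ P_{MedCo} = 71 + 0.25P_{RxPlus}.
At P_{RxPlus} = 181: P_{MedCo} = 71 + 0.25·181 = 116.25.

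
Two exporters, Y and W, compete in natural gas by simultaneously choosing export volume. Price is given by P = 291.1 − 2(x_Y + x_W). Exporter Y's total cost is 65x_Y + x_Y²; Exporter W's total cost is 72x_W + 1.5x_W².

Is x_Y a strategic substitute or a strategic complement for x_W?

strategic substitutes

Exporter Y's profit: π = x_Y(291.1 − 2(x_Y + x_W)) − 65x_Y − x_Y².
∂π/∂x_Y = 226.1 − 6x_Y − 2x_W = 0, so x_Y = 2261/60 − (1/3)x_W.
The best-response slope dx_Y/dx_W = −1/3 < 0: the reaction function is downward-sloping, so the choices are strategic substitutes.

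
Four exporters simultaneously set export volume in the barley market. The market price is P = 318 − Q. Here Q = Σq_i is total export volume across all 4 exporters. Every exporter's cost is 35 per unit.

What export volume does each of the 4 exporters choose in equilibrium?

56.6

A representative exporter's profit is π_i = q_i(318 − Q) − 35q_i, with Q = q_i + Σ_{j≠i} q_j.
First-order condition: 283 − 2q_i − Σ_{j≠i} q_j = 0.
Imposing symmetry (q_j = q for all j) turns Σ_{j≠i} q_j into 3q, so 283 = 5q and q = 56.6.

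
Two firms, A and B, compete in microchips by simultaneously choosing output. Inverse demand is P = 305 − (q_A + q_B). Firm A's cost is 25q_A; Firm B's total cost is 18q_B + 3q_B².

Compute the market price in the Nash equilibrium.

Firm A's profit: π = q_A(305 − (q_A + q_B)) − 25q_A.
∂π/∂q_A = 280 − 2q_A − q_B = 0, so q_A = 140 − 0.5q_B.
For B: ∂π/∂q_B = 287 − 8q_B − q_A = 0 ⇒ q_B = 35.875 − 0.125q_A.
Solving the two reaction functions simultaneously: (1 − (−0.5)(−0.125))q_A = 140 − 0.5·35.875, so 0.9375q_A = 122.0625 and q_A = 130.2.
Then q_B = 35.875 − 0.125·130.2 = 19.6.
Equilibrium price: P = 305 − 149.8 = 155.2.

155.2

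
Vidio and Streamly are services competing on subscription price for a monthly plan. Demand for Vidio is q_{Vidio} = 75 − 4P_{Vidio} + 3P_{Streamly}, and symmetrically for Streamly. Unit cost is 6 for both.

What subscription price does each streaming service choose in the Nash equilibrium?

Vidio's profit: π = (P_{Vidio} − 6)(75 − 4P_{Vidio} + 3P_{Streamly}).
∂π/∂P_{Vidio} = 99 − 8P_{Vidio} + 3P_{Streamly} = 0 ⇒ P_{Vidio} = 12.375 + 0.375P_{Streamly}.
By symmetry P_{Streamly} = P_{Vidio}; substituting into the reaction function, 0.625P_{Vidio} = 12.375 and P_{Vidio} = 19.8.

19.8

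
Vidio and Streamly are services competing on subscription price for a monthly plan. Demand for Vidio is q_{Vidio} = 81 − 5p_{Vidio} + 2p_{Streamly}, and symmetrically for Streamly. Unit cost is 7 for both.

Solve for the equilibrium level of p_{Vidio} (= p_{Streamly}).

Vidio's profit: π = (p_{Vidio} − 7)(81 − 5p_{Vidio} + 2p_{Streamly}).
∂π/∂p_{Vidio} = 116 − 10p_{Vidio} + 2p_{Streamly} = 0 ⇒ p_{Vidio} = 11.6 + 0.2p_{Streamly}.
By symmetry p_{Streamly} = p_{Vidio}; substituting into the reaction function, 0.8p_{Vidio} = 11.6 and p_{Vidio} = 14.5.

14.5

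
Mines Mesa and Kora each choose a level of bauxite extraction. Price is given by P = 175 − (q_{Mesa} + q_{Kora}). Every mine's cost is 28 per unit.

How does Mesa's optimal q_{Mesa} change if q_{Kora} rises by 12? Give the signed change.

-6

Mine Mesa's profit: π = q_{Mesa}(175 − (q_{Mesa} + q_{Kora})) − 28q_{Mesa}.
∂π/∂q_{Mesa} = 147 − 2q_{Mesa} − q_{Kora} = 0, so q_{Mesa} = 73.5 − 0.5q_{Kora}.
The reaction-function slope is −0.5, so a 12-unit rise in q_{Kora} moves q_{Mesa} by −0.5 × 12 = −6. Mesa's best response falls — the actions are strategic substitutes.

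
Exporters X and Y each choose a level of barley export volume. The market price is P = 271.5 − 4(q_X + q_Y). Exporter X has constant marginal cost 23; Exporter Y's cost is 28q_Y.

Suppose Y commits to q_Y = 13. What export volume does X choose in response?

Exporter X's profit: π = q_X(271.5 − 4(q_X + q_Y)) − 23q_X.
∂π/∂q_X = 248.5 − 8q_X − 4q_Y = 0, so q_X = 31.0625 − 0.5q_Y.
At q_Y = 13: q_X = 31.0625 − 0.5·13 = 24.5625.

24.5625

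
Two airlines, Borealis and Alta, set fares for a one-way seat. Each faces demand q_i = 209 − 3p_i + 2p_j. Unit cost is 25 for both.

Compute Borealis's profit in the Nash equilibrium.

Borealis's profit: π = (p_{Borealis} − 25)(209 − 3p_{Borealis} + 2p_{Alta}).
∂π/∂p_{Borealis} = 284 − 6p_{Borealis} + 2p_{Alta} = 0 ⇒ p_{Borealis} = 142/3 + (1/3)p_{Alta}.
Setting p_{Borealis} = p_{Alta} in the reaction function: p_{Borealis} = 142/3 + (1/3)p_{Borealis}, so p_{Borealis} = (142/3) / (2/3) = 71.
q_{Borealis} = 209 − 3·71 + 2·71 = 138.
Profit = (71 − 25)·138 = 6348.

6348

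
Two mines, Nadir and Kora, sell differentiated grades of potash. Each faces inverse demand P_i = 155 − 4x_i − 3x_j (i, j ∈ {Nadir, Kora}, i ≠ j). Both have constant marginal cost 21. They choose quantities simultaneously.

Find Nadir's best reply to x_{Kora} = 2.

16

Mine Nadir's profit: π = x_{Nadir}(155 − 4x_{Nadir} − 3x_{Kora}) − 21x_{Nadir}.
∂π/∂x_{Nadir} = 134 − 8x_{Nadir} − 3x_{Kora} = 0 ⇒ x_{Nadir} = 16.75 − 0.375x_{Kora}.
At x_{Kora} = 2: x_{Nadir} = 16.75 − 0.375·2 = 16.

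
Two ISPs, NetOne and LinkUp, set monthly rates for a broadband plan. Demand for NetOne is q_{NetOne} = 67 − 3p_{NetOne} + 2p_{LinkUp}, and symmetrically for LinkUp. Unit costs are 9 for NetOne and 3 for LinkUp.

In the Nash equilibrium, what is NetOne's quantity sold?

40.125

NetOne's profit: π = (p_{NetOne} − 9)(67 − 3p_{NetOne} + 2p_{LinkUp}).
∂π/∂p_{NetOne} = 94 − 6p_{NetOne} + 2p_{LinkUp} = 0 ⇒ p_{NetOne} = 47/3 + (1/3)p_{LinkUp}.
Similarly p_{LinkUp} = 38/3 + (1/3)p_{NetOne}.
Solving the two reaction functions simultaneously: (1 − (1/3)(1/3))p_{NetOne} = 47/3 + (1/3)·(38/3), so (8/9)p_{NetOne} = 179/9 and p_{NetOne} = 22.375.
Then p_{LinkUp} = 38/3 + (1/3)·22.375 = 20.125.
q_{NetOne} = 67 − 3·22.375 + 2·20.125 = 40.125.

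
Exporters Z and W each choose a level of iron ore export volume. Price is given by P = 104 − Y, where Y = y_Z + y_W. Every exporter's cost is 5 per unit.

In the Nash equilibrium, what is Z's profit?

1089

Exporter Z's profit: π = y_Z(104 − (y_Z + y_W)) − 5y_Z.
∂π/∂y_Z = 99 − 2y_Z − y_W = 0, so y_Z = 49.5 − 0.5y_W.
Setting y_Z = y_W in the reaction function: y_Z = 49.5 − 0.5y_Z, so y_Z = 49.5 / 1.5 = 33.
Price P = 104 − 66 = 38.
Z's profit: (38 − 5)·33 = 1089.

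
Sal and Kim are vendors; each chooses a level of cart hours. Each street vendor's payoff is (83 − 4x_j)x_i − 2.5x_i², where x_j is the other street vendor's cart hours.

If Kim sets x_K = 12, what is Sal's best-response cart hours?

7

Sal's payoff is (83 − 4x_K)x_S − 2.5x_S².
∂π/∂x_S = 83 − 4x_K − 5x_S = 0, so x_S = 16.6 − 0.8x_K.
At x_K = 12: x_S = 16.6 − 0.8·12 = 7.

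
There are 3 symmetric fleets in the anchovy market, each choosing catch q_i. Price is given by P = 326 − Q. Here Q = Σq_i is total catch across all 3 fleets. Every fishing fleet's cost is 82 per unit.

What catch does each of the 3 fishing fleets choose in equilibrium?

A representative fishing fleet's profit is π_i = q_i(326 − Q) − 82q_i, with Q = q_i + Σ_{j≠i} q_j.
First-order condition: 244 − 2q_i − Σ_{j≠i} q_j = 0.
In a symmetric equilibrium every fishing fleet chooses the same q, so Σ_{j≠i} q_j = 2q. The condition becomes 244 − 4q = 0, giving q = 244/4 = 61.

61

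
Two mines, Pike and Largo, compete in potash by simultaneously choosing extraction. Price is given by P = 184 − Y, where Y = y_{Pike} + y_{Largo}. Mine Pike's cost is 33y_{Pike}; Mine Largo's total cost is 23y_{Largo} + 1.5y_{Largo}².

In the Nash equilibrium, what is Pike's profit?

Mine Pike's profit: π = y_{Pike}(184 − (y_{Pike} + y_{Largo})) − 33y_{Pike}.
∂π/∂y_{Pike} = 151 − 2y_{Pike} − y_{Largo} = 0, so y_{Pike} = 75.5 − 0.5y_{Largo}.
For Largo: ∂π/∂y_{Largo} = 161 − 5y_{Largo} − y_{Pike} = 0 ⇒ y_{Largo} = 32.2 − 0.2y_{Pike}.
Substituting the second reaction function into the first: y_{Pike} = 75.5 − 0.5(32.2 − 0.2y_{Pike}), which gives 0.9y_{Pike} = 59.4 ⇒ y_{Pike} = 66.
Then y_{Largo} = 32.2 − 0.2·66 = 19.
Price P = 184 − 85 = 99.
Pike's profit: (99 − 33)·66 = 4356.

4356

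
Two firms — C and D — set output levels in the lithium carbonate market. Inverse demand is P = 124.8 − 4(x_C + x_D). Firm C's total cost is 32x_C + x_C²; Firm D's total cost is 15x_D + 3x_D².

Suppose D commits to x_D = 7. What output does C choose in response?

Firm C's profit: π = x_C(124.8 − 4(x_C + x_D)) − 32x_C − x_C².
∂π/∂x_C = 92.8 − 10x_C − 4x_D = 0, so x_C = 9.28 − 0.4x_D.
At x_D = 7: x_C = 9.28 − 0.4·7 = 6.48.

6.48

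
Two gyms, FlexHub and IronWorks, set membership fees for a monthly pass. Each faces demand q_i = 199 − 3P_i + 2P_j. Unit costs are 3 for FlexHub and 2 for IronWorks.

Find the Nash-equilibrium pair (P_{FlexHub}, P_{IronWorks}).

FlexHub's profit: π = (P_{FlexHub} − 3)(199 − 3P_{FlexHub} + 2P_{IronWorks}).
∂π/∂P_{FlexHub} = 208 − 6P_{FlexHub} + 2P_{IronWorks} = 0 ⇒ P_{FlexHub} = 104/3 + (1/3)P_{IronWorks}.
Similarly P_{IronWorks} = 205/6 + (1/3)P_{FlexHub}.
Plugging P_{IronWorks} into FlexHub's best response: P_{FlexHub} = 104/3 + (1/3)(205/6 + (1/3)P_{FlexHub}) ⇒ (8/9)P_{FlexHub} = 829/18, so P_{FlexHub} = 51.8125.
Then P_{IronWorks} = 205/6 + (1/3)·51.8125 = 51.4375.

51.8125, 51.4375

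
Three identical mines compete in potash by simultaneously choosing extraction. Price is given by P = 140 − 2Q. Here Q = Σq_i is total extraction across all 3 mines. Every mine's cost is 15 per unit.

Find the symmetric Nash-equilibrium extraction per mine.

A representative mine's profit is π_i = q_i(140 − 2Q) − 15q_i, with Q = q_i + Σ_{j≠i} q_j.
First-order condition: 125 − 4q_i − 2Σ_{j≠i} q_j = 0.
Imposing symmetry (q_j = q for all j) turns Σ_{j≠i} q_j into 2q, so 125 = 8q and q = 15.625.

15.625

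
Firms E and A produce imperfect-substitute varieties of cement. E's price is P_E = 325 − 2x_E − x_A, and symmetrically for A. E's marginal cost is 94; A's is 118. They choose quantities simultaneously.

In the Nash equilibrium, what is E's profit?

Firm E's profit: π = x_E(325 − 2x_E − x_A) − 94x_E.
∂π/∂x_E = 231 − 4x_E − x_A = 0 ⇒ x_E = 57.75 − 0.25x_A.
Similarly x_A = 51.75 − 0.25x_E.
Substituting the second reaction function into the first: x_E = 57.75 − 0.25(51.75 − 0.25x_E), which gives 0.9375x_E = 44.8125 ⇒ x_E = 47.8.
Then x_A = 51.75 − 0.25·47.8 = 39.8.
P_E = 325 − 2·47.8 − 39.8 = 189.6.
Profit = (189.6 − 94)·47.8 = 4569.68.

4569.68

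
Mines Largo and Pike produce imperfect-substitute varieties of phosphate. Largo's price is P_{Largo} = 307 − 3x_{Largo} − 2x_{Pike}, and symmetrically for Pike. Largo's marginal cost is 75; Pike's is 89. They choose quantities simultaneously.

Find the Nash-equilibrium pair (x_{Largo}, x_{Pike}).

Mine Largo's profit: π = x_{Largo}(307 − 3x_{Largo} − 2x_{Pike}) − 75x_{Largo}.
∂π/∂x_{Largo} = 232 − 6x_{Largo} − 2x_{Pike} = 0 ⇒ x_{Largo} = 116/3 − (1/3)x_{Pike}.
Similarly x_{Pike} = 109/3 − (1/3)x_{Largo}.
Plugging x_{Pike} into Largo's best response: x_{Largo} = 116/3 − (1/3)(109/3 − (1/3)x_{Largo}) ⇒ (8/9)x_{Largo} = 239/9, so x_{Largo} = 29.875.
Then x_{Pike} = 109/3 − (1/3)·29.875 = 26.375.

29.875, 26.375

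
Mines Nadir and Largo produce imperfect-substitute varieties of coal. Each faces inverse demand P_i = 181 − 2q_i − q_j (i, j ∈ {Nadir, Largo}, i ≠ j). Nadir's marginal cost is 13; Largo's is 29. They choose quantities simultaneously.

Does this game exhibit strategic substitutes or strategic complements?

strategic substitutes

Mine Nadir's profit: π = q_{Nadir}(181 − 2q_{Nadir} − q_{Largo}) − 13q_{Nadir}.
∂π/∂q_{Nadir} = 168 − 4q_{Nadir} − q_{Largo} = 0 ⇒ q_{Nadir} = 42 − 0.25q_{Largo}.
The best-response slope dq_{Nadir}/dq_{Largo} = −0.25 < 0: the reaction function is downward-sloping, so the choices are strategic substitutes.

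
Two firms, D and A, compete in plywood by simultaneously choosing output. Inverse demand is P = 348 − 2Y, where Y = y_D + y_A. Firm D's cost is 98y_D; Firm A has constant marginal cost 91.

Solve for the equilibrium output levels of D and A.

Firm D's profit: π = y_D(348 − 2(y_D + y_A)) − 98y_D.
∂π/∂y_D = 250 − 4y_D − 2y_A = 0, so y_D = 62.5 − 0.5y_A.
By the same steps for A: y_A = 64.25 − 0.5y_D.
Plugging y_A into D's best response: y_D = 62.5 − 0.5(64.25 − 0.5y_D) ⇒ 0.75y_D = 30.375, so y_D = 40.5.
Then y_A = 64.25 − 0.5·40.5 = 44.

40.5, 44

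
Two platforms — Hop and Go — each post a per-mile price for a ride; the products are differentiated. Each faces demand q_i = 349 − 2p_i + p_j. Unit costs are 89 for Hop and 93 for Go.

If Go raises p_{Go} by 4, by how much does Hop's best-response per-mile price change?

1

Hop's profit: π = (p_{Hop} − 89)(349 − 2p_{Hop} + p_{Go}).
∂π/∂p_{Hop} = 527 − 4p_{Hop} + p_{Go} = 0 ⇒ p_{Hop} = 131.75 + 0.25p_{Go}.
The reaction-function slope is 0.25, so a 4-unit rise in p_{Go} moves p_{Hop} by 0.25 × 4 = 1. Hop's best response rises — the actions are strategic complements.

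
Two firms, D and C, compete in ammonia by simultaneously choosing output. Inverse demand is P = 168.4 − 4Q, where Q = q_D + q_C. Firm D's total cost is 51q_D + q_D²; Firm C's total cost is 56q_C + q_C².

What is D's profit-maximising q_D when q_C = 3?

Firm D's profit: π = q_D(168.4 − 4(q_D + q_C)) − 51q_D − q_D².
∂π/∂q_D = 117.4 − 10q_D − 4q_C = 0, so q_D = 11.74 − 0.4q_C.
At q_C = 3: q_D = 11.74 − 0.4·3 = 10.54.

10.54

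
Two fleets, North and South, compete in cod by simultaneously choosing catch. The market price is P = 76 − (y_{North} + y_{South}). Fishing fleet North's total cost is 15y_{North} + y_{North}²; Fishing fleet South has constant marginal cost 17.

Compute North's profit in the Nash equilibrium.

Fishing fleet North's profit: π = y_{North}(76 − (y_{North} + y_{South})) − 15y_{North} − y_{North}².
∂π/∂y_{North} = 61 − 4y_{North} − y_{South} = 0, so y_{North} = 15.25 − 0.25y_{South}.
For South: ∂π/∂y_{South} = 59 − 2y_{South} − y_{North} = 0 ⇒ y_{South} = 29.5 − 0.5y_{North}.
Substituting the second reaction function into the first: y_{North} = 15.25 − 0.25(29.5 − 0.5y_{North}), which gives 0.875y_{North} = 7.875 ⇒ y_{North} = 9.
Then y_{South} = 29.5 − 0.5·9 = 25.
Price P = 76 − 34 = 42.
North's profit: (42 − 15)·9 − (9)² = 162.

162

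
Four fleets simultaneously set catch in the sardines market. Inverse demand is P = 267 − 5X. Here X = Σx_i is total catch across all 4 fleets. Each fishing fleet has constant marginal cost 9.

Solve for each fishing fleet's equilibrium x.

10.32

A representative fishing fleet's profit is π_i = x_i(267 − 5X) − 9x_i, with X = x_i + Σ_{j≠i} x_j.
First-order condition: 258 − 10x_i − 5Σ_{j≠i} x_j = 0.
In a symmetric equilibrium every fishing fleet chooses the same x, so Σ_{j≠i} x_j = 3x. The condition becomes 258 − 25x = 0, giving x = 258/25 = 10.32.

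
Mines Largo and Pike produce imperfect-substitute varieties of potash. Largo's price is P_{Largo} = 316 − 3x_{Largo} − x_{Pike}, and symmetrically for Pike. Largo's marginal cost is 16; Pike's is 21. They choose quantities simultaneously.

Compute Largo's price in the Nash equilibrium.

Mine Largo's profit: π = x_{Largo}(316 − 3x_{Largo} − x_{Pike}) − 16x_{Largo}.
∂π/∂x_{Largo} = 300 − 6x_{Largo} − x_{Pike} = 0 ⇒ x_{Largo} = 50 − (1/6)x_{Pike}.
Similarly x_{Pike} = 295/6 − (1/6)x_{Largo}.
Plugging x_{Pike} into Largo's best response: x_{Largo} = 50 − (1/6)(295/6 − (1/6)x_{Largo}) ⇒ (35/36)x_{Largo} = 1505/36, so x_{Largo} = 43.
Then x_{Pike} = 295/6 − (1/6)·43 = 42.
P_{Largo} = 316 − 3·43 − 42 = 145.

145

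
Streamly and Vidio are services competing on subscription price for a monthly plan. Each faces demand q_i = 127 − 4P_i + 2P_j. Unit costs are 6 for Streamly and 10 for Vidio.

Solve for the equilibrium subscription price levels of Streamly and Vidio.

Streamly's profit: π = (P_{Streamly} − 6)(127 − 4P_{Streamly} + 2P_{Vidio}).
∂π/∂P_{Streamly} = 151 − 8P_{Streamly} + 2P_{Vidio} = 0 ⇒ P_{Streamly} = 18.875 + 0.25P_{Vidio}.
Similarly P_{Vidio} = 20.875 + 0.25P_{Streamly}.
Plugging P_{Vidio} into Streamly's best response: P_{Streamly} = 18.875 + 0.25(20.875 + 0.25P_{Streamly}) ⇒ 0.9375P_{Streamly} = 771/32, so P_{Streamly} = 25.7.
Then P_{Vidio} = 20.875 + 0.25·25.7 = 27.3.

25.7, 27.3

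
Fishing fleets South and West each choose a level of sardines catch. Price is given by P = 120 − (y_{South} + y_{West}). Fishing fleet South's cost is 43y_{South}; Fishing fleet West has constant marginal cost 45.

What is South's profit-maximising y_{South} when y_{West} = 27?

25

Fishing fleet South's profit: π = y_{South}(120 − (y_{South} + y_{West})) − 43y_{South}.
∂π/∂y_{South} = 77 − 2y_{South} − y_{West} = 0, so y_{South} = 38.5 − 0.5y_{West}.
At y_{West} = 27: y_{South} = 38.5 − 0.5·27 = 25.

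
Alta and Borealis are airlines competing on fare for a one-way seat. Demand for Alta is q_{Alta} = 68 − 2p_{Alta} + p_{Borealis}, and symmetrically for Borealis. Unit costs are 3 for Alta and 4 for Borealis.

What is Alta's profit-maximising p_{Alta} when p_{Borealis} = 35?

27.25

Alta's profit: π = (p_{Alta} − 3)(68 − 2p_{Alta} + p_{Borealis}).
∂π/∂p_{Alta} = 74 − 4p_{Alta} + p_{Borealis} = 0 ⇒ p_{Alta} = 18.5 + 0.25p_{Borealis}.
At p_{Borealis} = 35: p_{Alta} = 18.5 + 0.25·35 = 27.25.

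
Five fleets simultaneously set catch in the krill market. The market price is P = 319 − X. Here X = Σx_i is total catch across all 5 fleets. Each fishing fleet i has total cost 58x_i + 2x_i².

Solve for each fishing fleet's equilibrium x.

26.1

A representative fishing fleet's profit is π_i = x_i(319 − X) − 58x_i − 2x_i², with X = x_i + Σ_{j≠i} x_j.
First-order condition: 261 − 6x_i − Σ_{j≠i} x_j = 0.
Imposing symmetry (x_j = x for all j) turns Σ_{j≠i} x_j into 4x, so 261 = 10x and x = 26.1.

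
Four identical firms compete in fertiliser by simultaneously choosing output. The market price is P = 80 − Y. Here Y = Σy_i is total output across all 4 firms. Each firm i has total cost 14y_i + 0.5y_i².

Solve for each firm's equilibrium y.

A representative firm's profit is π_i = y_i(80 − Y) − 14y_i − 0.5y_i², with Y = y_i + Σ_{j≠i} y_j.
First-order condition: 66 − 3y_i − Σ_{j≠i} y_j = 0.
In a symmetric equilibrium every firm chooses the same y, so Σ_{j≠i} y_j = 3y. The condition becomes 66 − 6y = 0, giving y = 66/6 = 11.

11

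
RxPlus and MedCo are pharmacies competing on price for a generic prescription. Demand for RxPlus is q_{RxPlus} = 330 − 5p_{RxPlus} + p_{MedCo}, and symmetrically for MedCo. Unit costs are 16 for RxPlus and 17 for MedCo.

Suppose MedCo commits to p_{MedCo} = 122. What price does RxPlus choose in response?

RxPlus's profit: π = (p_{RxPlus} − 16)(330 − 5p_{RxPlus} + p_{MedCo}).
∂π/∂p_{RxPlus} = 410 − 10p_{RxPlus} + p_{MedCo} = 0 ⇒ p_{RxPlus} = 41 + 0.1p_{MedCo}.
At p_{MedCo} = 122: p_{RxPlus} = 41 + 0.1·122 = 53.2.

53.2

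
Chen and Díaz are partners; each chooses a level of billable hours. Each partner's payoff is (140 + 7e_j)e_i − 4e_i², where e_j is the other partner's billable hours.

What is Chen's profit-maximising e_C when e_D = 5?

21.875

Chen's payoff is (140 + 7e_D)e_C − 4e_C².
∂π/∂e_C = 140 + 7e_D − 8e_C = 0, so e_C = 17.5 + 0.875e_D.
At e_D = 5: e_C = 17.5 + 0.875·5 = 21.875.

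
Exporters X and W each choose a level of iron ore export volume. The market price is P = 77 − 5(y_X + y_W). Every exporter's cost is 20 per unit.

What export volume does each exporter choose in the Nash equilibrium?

Exporter X's profit: π = y_X(77 − 5(y_X + y_W)) − 20y_X.
∂π/∂y_X = 57 − 10y_X − 5y_W = 0, so y_X = 5.7 − 0.5y_W.
Setting y_X = y_W in the reaction function: y_X = 5.7 − 0.5y_X, so y_X = 5.7 / 1.5 = 3.8.

3.8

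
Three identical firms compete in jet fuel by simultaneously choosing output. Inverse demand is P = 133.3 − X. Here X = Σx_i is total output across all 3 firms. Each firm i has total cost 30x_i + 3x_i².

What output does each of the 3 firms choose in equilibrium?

10.33

A representative firm's profit is π_i = x_i(133.3 − X) − 30x_i − 3x_i², with X = x_i + Σ_{j≠i} x_j.
First-order condition: 103.3 − 8x_i − Σ_{j≠i} x_j = 0.
Imposing symmetry (x_j = x for all j) turns Σ_{j≠i} x_j into 2x, so 103.3 = 10x and x = 10.33.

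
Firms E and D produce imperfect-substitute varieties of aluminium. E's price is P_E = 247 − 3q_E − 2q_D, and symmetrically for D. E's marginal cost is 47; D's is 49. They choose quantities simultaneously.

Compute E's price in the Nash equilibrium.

122.375

Firm E's profit: π = q_E(247 − 3q_E − 2q_D) − 47q_E.
∂π/∂q_E = 200 − 6q_E − 2q_D = 0 ⇒ q_E = 100/3 − (1/3)q_D.
Similarly q_D = 33 − (1/3)q_E.
Solving the two reaction functions simultaneously: (1 − (−1/3)(−1/3))q_E = 100/3 − (1/3)·33, so (8/9)q_E = 67/3 and q_E = 25.125.
Then q_D = 33 − (1/3)·25.125 = 24.625.
P_E = 247 − 3·25.125 − 2·24.625 = 122.375.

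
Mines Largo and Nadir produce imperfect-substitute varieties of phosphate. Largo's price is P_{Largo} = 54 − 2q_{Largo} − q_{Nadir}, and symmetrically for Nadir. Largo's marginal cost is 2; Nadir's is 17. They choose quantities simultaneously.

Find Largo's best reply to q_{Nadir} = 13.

9.75

Mine Largo's profit: π = q_{Largo}(54 − 2q_{Largo} − q_{Nadir}) − 2q_{Largo}.
∂π/∂q_{Largo} = 52 − 4q_{Largo} − q_{Nadir} = 0 ⇒ q_{Largo} = 13 − 0.25q_{Nadir}.
At q_{Nadir} = 13: q_{Largo} = 13 − 0.25·13 = 9.75.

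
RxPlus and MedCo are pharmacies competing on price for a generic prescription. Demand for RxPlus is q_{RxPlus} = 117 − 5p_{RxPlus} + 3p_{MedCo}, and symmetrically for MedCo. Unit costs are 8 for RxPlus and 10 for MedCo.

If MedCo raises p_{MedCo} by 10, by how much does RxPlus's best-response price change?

3

RxPlus's profit: π = (p_{RxPlus} − 8)(117 − 5p_{RxPlus} + 3p_{MedCo}).
∂π/∂p_{RxPlus} = 157 − 10p_{RxPlus} + 3p_{MedCo} = 0 ⇒ p_{RxPlus} = 15.7 + 0.3p_{MedCo}.
The reaction-function slope is 0.3, so a 10-unit rise in p_{MedCo} moves p_{RxPlus} by 0.3 × 10 = 3. RxPlus's best response rises — the actions are strategic complements.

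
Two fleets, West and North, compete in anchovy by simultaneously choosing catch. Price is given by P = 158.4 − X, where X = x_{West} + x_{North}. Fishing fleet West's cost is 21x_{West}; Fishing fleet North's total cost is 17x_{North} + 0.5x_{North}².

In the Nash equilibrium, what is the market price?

Fishing fleet West's profit: π = x_{West}(158.4 − (x_{West} + x_{North})) − 21x_{West}.
∂π/∂x_{West} = 137.4 − 2x_{West} − x_{North} = 0, so x_{West} = 68.7 − 0.5x_{North}.
For North: ∂π/∂x_{North} = 141.4 − 3x_{North} − x_{West} = 0 ⇒ x_{North} = 707/15 − (1/3)x_{West}.
Solving the two reaction functions simultaneously: (1 − (−0.5)(−1/3))x_{West} = 68.7 − 0.5·(707/15), so (5/6)x_{West} = 677/15 and x_{West} = 54.16.
Then x_{North} = 707/15 − (1/3)·54.16 = 29.08.
Equilibrium price: P = 158.4 − 83.24 = 75.16.

75.16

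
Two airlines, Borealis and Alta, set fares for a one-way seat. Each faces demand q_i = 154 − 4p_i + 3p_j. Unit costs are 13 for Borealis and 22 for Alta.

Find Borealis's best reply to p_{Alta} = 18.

Borealis's profit: π = (p_{Borealis} − 13)(154 − 4p_{Borealis} + 3p_{Alta}).
∂π/∂p_{Borealis} = 206 − 8p_{Borealis} + 3p_{Alta} = 0 ⇒ p_{Borealis} = 25.75 + 0.375p_{Alta}.
At p_{Alta} = 18: p_{Borealis} = 25.75 + 0.375·18 = 32.5.

32.5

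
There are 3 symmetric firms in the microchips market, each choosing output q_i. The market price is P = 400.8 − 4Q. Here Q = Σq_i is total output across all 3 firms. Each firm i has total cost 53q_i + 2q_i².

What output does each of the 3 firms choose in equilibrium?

A representative firm's profit is π_i = q_i(400.8 − 4Q) − 53q_i − 2q_i², with Q = q_i + Σ_{j≠i} q_j.
First-order condition: 347.8 − 12q_i − 4Σ_{j≠i} q_j = 0.
With identical firms, set every q_j = q: then 347.8 − 12q − 8q = 0, i.e. q = 347.8/20 = 17.39.

17.39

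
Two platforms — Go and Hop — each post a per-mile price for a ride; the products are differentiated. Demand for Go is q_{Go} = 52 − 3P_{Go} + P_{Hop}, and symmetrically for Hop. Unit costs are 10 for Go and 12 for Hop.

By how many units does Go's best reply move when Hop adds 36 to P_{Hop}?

Go's profit: π = (P_{Go} − 10)(52 − 3P_{Go} + P_{Hop}).
∂π/∂P_{Go} = 82 − 6P_{Go} + P_{Hop} = 0 ⇒ P_{Go} = 41/3 + (1/6)P_{Hop}.
The reaction-function slope is 1/6, so a 36-unit rise in P_{Hop} moves P_{Go} by 1/6 × 36 = 6. Go's best response rises — the actions are strategic complements.

6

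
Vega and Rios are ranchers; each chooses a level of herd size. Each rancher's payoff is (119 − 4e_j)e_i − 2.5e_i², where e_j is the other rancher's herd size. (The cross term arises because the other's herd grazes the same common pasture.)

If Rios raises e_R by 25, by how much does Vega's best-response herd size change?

-20

Vega's payoff is (119 − 4e_R)e_V − 2.5e_V².
∂π/∂e_V = 119 − 4e_R − 5e_V = 0, so e_V = 23.8 − 0.8e_R.
The reaction-function slope is −0.8, so a 25-unit rise in e_R moves e_V by −0.8 × 25 = −20. Vega's best response falls — the actions are strategic substitutes.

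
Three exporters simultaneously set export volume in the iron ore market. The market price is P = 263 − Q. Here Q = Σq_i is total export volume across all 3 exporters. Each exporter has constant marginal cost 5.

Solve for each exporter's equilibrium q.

A representative exporter's profit is π_i = q_i(263 − Q) − 5q_i, with Q = q_i + Σ_{j≠i} q_j.
First-order condition: 258 − 2q_i − Σ_{j≠i} q_j = 0.
In a symmetric equilibrium every exporter chooses the same q, so Σ_{j≠i} q_j = 2q. The condition becomes 258 − 4q = 0, giving q = 258/4 = 64.5.

64.5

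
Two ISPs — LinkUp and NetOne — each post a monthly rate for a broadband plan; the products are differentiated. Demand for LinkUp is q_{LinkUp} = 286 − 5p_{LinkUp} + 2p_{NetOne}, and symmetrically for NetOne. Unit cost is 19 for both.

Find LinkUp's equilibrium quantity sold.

143.125

LinkUp's profit: π = (p_{LinkUp} − 19)(286 − 5p_{LinkUp} + 2p_{NetOne}).
∂π/∂p_{LinkUp} = 381 − 10p_{LinkUp} + 2p_{NetOne} = 0 ⇒ p_{LinkUp} = 38.1 + 0.2p_{NetOne}.
The game is symmetric, so in equilibrium p_{NetOne} = p_{LinkUp}: the reaction function gives 0.8p_{LinkUp} = 38.1, hence p_{LinkUp} = 47.625.
q_{LinkUp} = 286 − 5·47.625 + 2·47.625 = 143.125.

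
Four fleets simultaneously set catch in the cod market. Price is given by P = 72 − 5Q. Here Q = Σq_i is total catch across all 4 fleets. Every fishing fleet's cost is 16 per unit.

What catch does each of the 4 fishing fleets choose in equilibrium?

2.24

A representative fishing fleet's profit is π_i = q_i(72 − 5Q) − 16q_i, with Q = q_i + Σ_{j≠i} q_j.
First-order condition: 56 − 10q_i − 5Σ_{j≠i} q_j = 0.
With identical fishing fleets, set every q_j = q: then 56 − 10q − 15q = 0, i.e. q = 56/25 = 2.24.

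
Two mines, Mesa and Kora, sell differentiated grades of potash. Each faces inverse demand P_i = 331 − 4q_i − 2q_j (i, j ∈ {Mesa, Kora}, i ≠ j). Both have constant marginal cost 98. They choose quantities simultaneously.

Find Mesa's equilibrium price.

191.2

Mine Mesa's profit: π = q_{Mesa}(331 − 4q_{Mesa} − 2q_{Kora}) − 98q_{Mesa}.
∂π/∂q_{Mesa} = 233 − 8q_{Mesa} − 2q_{Kora} = 0 ⇒ q_{Mesa} = 29.125 − 0.25q_{Kora}.
The game is symmetric, so in equilibrium q_{Kora} = q_{Mesa}: the reaction function gives 1.25q_{Mesa} = 29.125, hence q_{Mesa} = 23.3.
P_{Mesa} = 331 − 4·23.3 − 2·23.3 = 191.2.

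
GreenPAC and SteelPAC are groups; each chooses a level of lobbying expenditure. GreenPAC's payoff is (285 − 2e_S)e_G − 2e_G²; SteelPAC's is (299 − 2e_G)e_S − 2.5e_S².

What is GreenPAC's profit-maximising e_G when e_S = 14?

Expanding GreenPAC's payoff: 285e_G − 2e_Se_G − 2e_G².
∂π/∂e_G = 285 − 2e_S − 4e_G = 0, so e_G = 71.25 − 0.5e_S.
At e_S = 14: e_G = 71.25 − 0.5·14 = 64.25.

64.25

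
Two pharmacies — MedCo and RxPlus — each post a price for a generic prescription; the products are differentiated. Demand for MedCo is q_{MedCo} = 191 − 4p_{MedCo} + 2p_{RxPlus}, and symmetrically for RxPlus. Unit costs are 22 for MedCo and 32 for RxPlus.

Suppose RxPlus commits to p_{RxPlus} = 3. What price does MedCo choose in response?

MedCo's profit: π = (p_{MedCo} − 22)(191 − 4p_{MedCo} + 2p_{RxPlus}).
∂π/∂p_{MedCo} = 279 − 8p_{MedCo} + 2p_{RxPlus} = 0 ⇒ p_{MedCo} = 34.875 + 0.25p_{RxPlus}.
At p_{RxPlus} = 3: p_{MedCo} = 34.875 + 0.25·3 = 35.625.

35.625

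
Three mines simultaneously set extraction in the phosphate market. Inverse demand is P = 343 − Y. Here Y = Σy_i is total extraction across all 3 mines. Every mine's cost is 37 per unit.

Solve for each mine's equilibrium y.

76.5

A representative mine's profit is π_i = y_i(343 − Y) − 37y_i, with Y = y_i + Σ_{j≠i} y_j.
First-order condition: 306 − 2y_i − Σ_{j≠i} y_j = 0.
Imposing symmetry (y_j = y for all j) turns Σ_{j≠i} y_j into 2y, so 306 = 4y and y = 76.5.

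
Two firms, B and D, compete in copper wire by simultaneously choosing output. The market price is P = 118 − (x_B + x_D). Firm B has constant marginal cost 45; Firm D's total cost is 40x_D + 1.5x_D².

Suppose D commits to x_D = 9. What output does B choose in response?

32

Firm B's profit: π = x_B(118 − (x_B + x_D)) − 45x_B.
∂π/∂x_B = 73 − 2x_B − x_D = 0, so x_B = 36.5 − 0.5x_D.
At x_D = 9: x_B = 36.5 − 0.5·9 = 32.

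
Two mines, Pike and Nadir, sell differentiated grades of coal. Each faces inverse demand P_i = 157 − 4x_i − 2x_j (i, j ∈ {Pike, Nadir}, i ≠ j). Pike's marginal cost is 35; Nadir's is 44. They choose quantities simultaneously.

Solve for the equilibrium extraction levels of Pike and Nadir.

12.5, 11

Mine Pike's profit: π = x_{Pike}(157 − 4x_{Pike} − 2x_{Nadir}) − 35x_{Pike}.
∂π/∂x_{Pike} = 122 − 8x_{Pike} − 2x_{Nadir} = 0 ⇒ x_{Pike} = 15.25 − 0.25x_{Nadir}.
Similarly x_{Nadir} = 14.125 − 0.25x_{Pike}.
Solving the two reaction functions simultaneously: (1 − (−0.25)(−0.25))x_{Pike} = 15.25 − 0.25·14.125, so 0.9375x_{Pike} = 375/32 and x_{Pike} = 12.5.
Then x_{Nadir} = 14.125 − 0.25·12.5 = 11.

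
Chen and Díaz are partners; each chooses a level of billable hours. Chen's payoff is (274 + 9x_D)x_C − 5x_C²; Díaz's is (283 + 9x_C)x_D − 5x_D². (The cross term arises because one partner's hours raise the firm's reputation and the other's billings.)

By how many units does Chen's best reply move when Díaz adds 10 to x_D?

9

Expanding Chen's payoff: 274x_C + 9x_Dx_C − 5x_C².
∂π/∂x_C = 274 + 9x_D − 10x_C = 0, so x_C = 27.4 + 0.9x_D.
The reaction-function slope is 0.9, so a 10-unit rise in x_D moves x_C by 0.9 × 10 = 9. Chen's best response rises — the actions are strategic complements.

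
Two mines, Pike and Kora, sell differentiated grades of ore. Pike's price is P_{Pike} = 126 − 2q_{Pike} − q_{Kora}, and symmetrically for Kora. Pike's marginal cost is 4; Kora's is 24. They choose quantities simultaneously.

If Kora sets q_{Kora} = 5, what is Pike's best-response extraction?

29.25

Mine Pike's profit: π = q_{Pike}(126 − 2q_{Pike} − q_{Kora}) − 4q_{Pike}.
∂π/∂q_{Pike} = 122 − 4q_{Pike} − q_{Kora} = 0 ⇒ q_{Pike} = 30.5 − 0.25q_{Kora}.
At q_{Kora} = 5: q_{Pike} = 30.5 − 0.25·5 = 29.25.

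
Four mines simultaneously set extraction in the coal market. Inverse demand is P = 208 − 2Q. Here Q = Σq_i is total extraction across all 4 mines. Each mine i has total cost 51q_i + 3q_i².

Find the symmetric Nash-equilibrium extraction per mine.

9.8125

A representative mine's profit is π_i = q_i(208 − 2Q) − 51q_i − 3q_i², with Q = q_i + Σ_{j≠i} q_j.
First-order condition: 157 − 10q_i − 2Σ_{j≠i} q_j = 0.
With identical mines, set every q_j = q: then 157 − 10q − 6q = 0, i.e. q = 157/16 = 9.8125.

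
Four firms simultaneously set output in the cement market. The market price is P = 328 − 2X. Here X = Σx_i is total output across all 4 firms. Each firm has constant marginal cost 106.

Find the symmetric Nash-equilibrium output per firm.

A representative firm's profit is π_i = x_i(328 − 2X) − 106x_i, with X = x_i + Σ_{j≠i} x_j.
First-order condition: 222 − 4x_i − 2Σ_{j≠i} x_j = 0.
In a symmetric equilibrium every firm chooses the same x, so Σ_{j≠i} x_j = 3x. The condition becomes 222 − 10x = 0, giving x = 222/10 = 22.2.

22.2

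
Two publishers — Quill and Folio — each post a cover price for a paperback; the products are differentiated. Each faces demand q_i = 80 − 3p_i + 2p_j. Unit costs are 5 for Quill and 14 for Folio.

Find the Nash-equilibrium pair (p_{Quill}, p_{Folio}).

Quill's profit: π = (p_{Quill} − 5)(80 − 3p_{Quill} + 2p_{Folio}).
∂π/∂p_{Quill} = 95 − 6p_{Quill} + 2p_{Folio} = 0 ⇒ p_{Quill} = 95/6 + (1/3)p_{Folio}.
Similarly p_{Folio} = 61/3 + (1/3)p_{Quill}.
Substituting the second reaction function into the first: p_{Quill} = 95/6 + (1/3)(61/3 + (1/3)p_{Quill}), which gives (8/9)p_{Quill} = 407/18 ⇒ p_{Quill} = 25.4375.
Then p_{Folio} = 61/3 + (1/3)·25.4375 = 28.8125.

25.4375, 28.8125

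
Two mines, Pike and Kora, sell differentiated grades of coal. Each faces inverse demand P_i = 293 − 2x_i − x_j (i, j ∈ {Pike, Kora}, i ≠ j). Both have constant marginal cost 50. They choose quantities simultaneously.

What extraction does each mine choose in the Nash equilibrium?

Mine Pike's profit: π = x_{Pike}(293 − 2x_{Pike} − x_{Kora}) − 50x_{Pike}.
∂π/∂x_{Pike} = 243 − 4x_{Pike} − x_{Kora} = 0 ⇒ x_{Pike} = 60.75 − 0.25x_{Kora}.
Setting x_{Pike} = x_{Kora} in the reaction function: x_{Pike} = 60.75 − 0.25x_{Pike}, so x_{Pike} = 60.75 / 1.25 = 48.6.

48.6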